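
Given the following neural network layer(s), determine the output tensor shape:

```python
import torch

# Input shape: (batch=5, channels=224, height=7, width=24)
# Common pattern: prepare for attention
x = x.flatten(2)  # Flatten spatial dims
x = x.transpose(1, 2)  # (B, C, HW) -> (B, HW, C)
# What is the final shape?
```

Input: (5, 224, 7, 24) -> after flatten(2): (5, 224, 168) -> Output: (5, 168, 224)

Answer: (5, 168, 224)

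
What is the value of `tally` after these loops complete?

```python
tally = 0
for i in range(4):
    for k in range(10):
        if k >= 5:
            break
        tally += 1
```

Inner breaks at 5, outer runs 4 times
`tally` takes the values: 0 → 1 → 2 → 3 → 4 → 5 → 6 → 7 → 8 → 9 → 10 → 11 → 12 → 13 → 14 → 15 → 16 → 17 → 18 → 19 → 20

Answer: 20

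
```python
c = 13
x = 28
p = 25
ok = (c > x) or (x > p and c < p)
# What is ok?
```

Trace:
`c = 13` → c = 13
`x = 28` → x = 28
`p = 25` → p = 25
`ok = (c > x) or (x > p and c < p)` → ok = True
So ok = True

Answer: True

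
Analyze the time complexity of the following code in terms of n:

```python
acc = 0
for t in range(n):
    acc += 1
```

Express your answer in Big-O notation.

Each loop level contributes: n. Multiplying the contributions gives O(n).

Answer: O(n)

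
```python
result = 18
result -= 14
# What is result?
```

Trace:
`result = 18` → result = 18
`result -= 14` → result = 4
So result = 4

Answer: 4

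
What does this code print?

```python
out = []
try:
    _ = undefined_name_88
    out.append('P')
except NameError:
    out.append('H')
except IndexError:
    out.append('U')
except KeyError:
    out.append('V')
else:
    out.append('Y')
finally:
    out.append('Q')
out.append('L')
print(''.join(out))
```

Execution trace: 'H' (except NameError) → 'Q' (finally) → 'L' (after the try/except). Output: HQL

Answer: HQL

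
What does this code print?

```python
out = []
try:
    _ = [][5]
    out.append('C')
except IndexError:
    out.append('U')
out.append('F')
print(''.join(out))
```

Execution trace: 'U' (except IndexError) → 'F' (after the try/except). Output: UF

Answer: UF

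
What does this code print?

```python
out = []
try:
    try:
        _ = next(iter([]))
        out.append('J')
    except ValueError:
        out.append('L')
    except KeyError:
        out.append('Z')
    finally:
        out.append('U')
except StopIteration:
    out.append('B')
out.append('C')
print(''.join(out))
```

Execution trace: 'U' (finally) → 'B' (outer except StopIteration) → 'C' (after the try/except). Output: UBC

Answer: UBC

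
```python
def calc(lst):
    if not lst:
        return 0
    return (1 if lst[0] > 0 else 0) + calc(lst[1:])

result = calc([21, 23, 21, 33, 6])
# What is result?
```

Count of positive elements in [21, 23, 21, 33, 6] = 5

Answer: 5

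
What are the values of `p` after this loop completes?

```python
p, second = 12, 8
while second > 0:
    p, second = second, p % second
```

GCD of 12 and 8
`p` takes the values: 12 → 8 → 4

Answer: 4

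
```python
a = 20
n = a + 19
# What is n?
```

Trace:
`a = 20` → a = 20
`n = a + 19` → n = 39
So n = 39

Answer: 39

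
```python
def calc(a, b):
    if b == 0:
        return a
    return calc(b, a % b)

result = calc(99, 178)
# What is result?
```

calc(99, 178) -> calc(178, 99) -> calc(99, 79) -> calc(79, 20) -> calc(20, 19) -> calc(19, 1) -> calc(1, 0) -> 1

Answer: 1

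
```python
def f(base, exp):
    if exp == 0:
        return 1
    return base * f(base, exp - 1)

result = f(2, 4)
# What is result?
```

f(2, 4) = 2 * 2 * 2 * 2 = 16

Answer: 16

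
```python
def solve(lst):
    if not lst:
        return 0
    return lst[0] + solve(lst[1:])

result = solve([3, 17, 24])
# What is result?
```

3 + 17 + 24 + 0 = 44

Answer: 44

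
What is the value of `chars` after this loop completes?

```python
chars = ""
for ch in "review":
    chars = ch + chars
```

Reverse 'review'
`chars` takes the values: "" → "r" → "er" → "ver" → "iver" → "eiver" → "weiver"

Answer: "weiver"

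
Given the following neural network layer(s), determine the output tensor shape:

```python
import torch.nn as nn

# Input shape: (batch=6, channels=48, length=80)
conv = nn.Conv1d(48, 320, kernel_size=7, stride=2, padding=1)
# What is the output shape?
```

Input: (6, 48, 80) -> Output: (6, 320, 38)

Answer: (6, 320, 38)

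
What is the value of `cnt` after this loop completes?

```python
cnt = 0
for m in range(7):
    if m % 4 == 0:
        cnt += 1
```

Count numbers divisible by 4 in range(7)
`cnt` takes the values: 0 → 1 → 2

Answer: 2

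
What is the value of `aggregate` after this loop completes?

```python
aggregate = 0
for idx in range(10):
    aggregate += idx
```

Sum of 0 to 9 = 45
`aggregate` takes the values: 0 → 1 → 3 → 6 → 10 → 15 → 21 → 28 → 36 → 45

Answer: 45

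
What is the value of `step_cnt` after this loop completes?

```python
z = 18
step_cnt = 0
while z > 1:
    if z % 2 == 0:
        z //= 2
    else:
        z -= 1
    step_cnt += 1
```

Steps to reduce 18 to 1
`step_cnt` takes the values: 0 → 1 → 2 → 3 → 4 → 5

Answer: 5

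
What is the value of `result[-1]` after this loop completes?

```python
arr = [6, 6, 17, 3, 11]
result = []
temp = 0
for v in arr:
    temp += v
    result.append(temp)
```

Cumulative sum ends at 43
`result` takes the values: [] → [6] → [6, 12] → [6, 12, 29] → [6, 12, 29, 32] → [6, 12, 29, 32, 43]
So `result[-1]` = 43

Answer: 43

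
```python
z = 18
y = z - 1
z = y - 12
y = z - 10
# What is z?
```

Trace:
`z = 18` → z = 18
`y = z - 1` → y = 17
`z = y - 12` → z = 5
`y = z - 10` → y = -5
So z = 5

Answer: 5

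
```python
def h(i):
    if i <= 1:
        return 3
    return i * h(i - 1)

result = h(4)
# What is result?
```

h(4) = 4 * 3 * 2 * 3 = 72

Answer: 72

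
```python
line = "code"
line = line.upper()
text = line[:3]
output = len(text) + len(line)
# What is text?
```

Trace:
`line = "code"` → line = 'code'
`line = line.upper()` → line = 'CODE'
`text = line[:3]` → text = 'COD'
`output = len(text) + len(line)` → output = 7
So text = 'COD'

Answer: 'COD'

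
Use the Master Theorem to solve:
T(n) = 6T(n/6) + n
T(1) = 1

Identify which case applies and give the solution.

a=6, b=6, f(n)=n. log_6(6) = 1. Since c=1 = 1, Case 2 applies: T(n) = Θ(n^log_b(a) · log n) = O(n log n).

Answer: O(n log n) - Case 2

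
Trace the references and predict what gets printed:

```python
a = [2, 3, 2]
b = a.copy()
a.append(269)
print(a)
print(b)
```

Key concept: list.copy() creates independent copy.
Step by step:
`a = [2, 3, 2]` → a = [2, 3, 2]
`b = a.copy()` → b = [2, 3, 2]
`a.append(269)` → a = [2, 3, 2, 269]
`print(a)` → prints [2, 3, 2, 269]
`print(b)` → prints [2, 3, 2]

Answer:
[2, 3, 2, 269]
[2, 3, 2]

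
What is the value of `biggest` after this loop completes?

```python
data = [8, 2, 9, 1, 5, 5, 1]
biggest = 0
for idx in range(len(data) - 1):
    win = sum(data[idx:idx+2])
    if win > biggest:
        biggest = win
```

Max sum of 2-element window in [8, 2, 9, 1, 5, 5, 1]
`biggest` takes the values: 0 → 10 → 11

Answer: 11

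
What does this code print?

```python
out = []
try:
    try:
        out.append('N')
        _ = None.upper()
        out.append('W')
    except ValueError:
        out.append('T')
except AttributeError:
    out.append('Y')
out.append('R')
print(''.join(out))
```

Execution trace: 'N' (try body) → 'Y' (outer except AttributeError) → 'R' (after the try/except). Output: NYR

Answer: NYR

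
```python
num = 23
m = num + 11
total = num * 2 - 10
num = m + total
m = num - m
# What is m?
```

Trace:
`num = 23` → num = 23
`m = num + 11` → m = 34
`total = num * 2 - 10` → total = 36
`num = m + total` → num = 70
`m = num - m` → m = 36
So m = 36

Answer: 36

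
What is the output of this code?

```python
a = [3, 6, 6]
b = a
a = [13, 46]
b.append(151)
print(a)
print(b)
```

Key concept: rebinding vs mutation: a is rebound to a new list, b still points at the original.
Step by step:
`a = [3, 6, 6]` → a = [3, 6, 6]
`b = a` → b = [3, 6, 6] (same object as a)
`a = [13, 46]` → a = [13, 46]
`b.append(151)` → b = [3, 6, 6, 151]
`print(a)` → prints [13, 46]
`print(b)` → prints [3, 6, 6, 151]

Answer:
[13, 46]
[3, 6, 6, 151]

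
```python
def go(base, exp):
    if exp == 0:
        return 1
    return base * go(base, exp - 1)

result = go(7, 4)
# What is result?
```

go(7, 4) = 7 * 7 * 7 * 7 = 2401

Answer: 2401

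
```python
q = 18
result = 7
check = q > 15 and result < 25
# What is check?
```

Trace:
`q = 18` → q = 18
`result = 7` → result = 7
`check = q > 15 and result < 25` → check = True
So check = True

Answer: True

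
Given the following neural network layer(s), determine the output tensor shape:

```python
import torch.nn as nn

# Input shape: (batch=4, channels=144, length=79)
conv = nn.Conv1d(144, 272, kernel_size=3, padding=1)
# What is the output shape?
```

Input: (4, 144, 79) -> Output: (4, 272, 79)

Answer: (4, 272, 79)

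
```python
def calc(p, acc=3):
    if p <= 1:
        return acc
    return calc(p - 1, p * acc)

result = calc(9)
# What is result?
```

Accumulator trace (n, acc): (9, 3) -> (8, 27) -> (7, 216) -> (6, 1512) -> (5, 9072) -> (4, 45360) -> (3, 181440) -> (2, 544320) -> (1, 1088640) -> return 1088640

Answer: 1088640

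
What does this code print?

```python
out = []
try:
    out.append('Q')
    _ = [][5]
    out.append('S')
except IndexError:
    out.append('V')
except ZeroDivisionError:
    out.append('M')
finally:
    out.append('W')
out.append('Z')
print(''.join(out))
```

Execution trace: 'Q' (try body) → 'V' (except IndexError) → 'W' (finally) → 'Z' (after the try/except). Output: QVWZ

Answer: QVWZ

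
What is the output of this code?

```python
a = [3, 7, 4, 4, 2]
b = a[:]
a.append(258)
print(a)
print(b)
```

Key concept: slice [:] creates copy.
Step by step:
`a = [3, 7, 4, 4, 2]` → a = [3, 7, 4, 4, 2]
`b = a[:]` → b = [3, 7, 4, 4, 2]
`a.append(258)` → a = [3, 7, 4, 4, 2, 258]
`print(a)` → prints [3, 7, 4, 4, 2, 258]
`print(b)` → prints [3, 7, 4, 4, 2]

Answer:
[3, 7, 4, 4, 2, 258]
[3, 7, 4, 4, 2]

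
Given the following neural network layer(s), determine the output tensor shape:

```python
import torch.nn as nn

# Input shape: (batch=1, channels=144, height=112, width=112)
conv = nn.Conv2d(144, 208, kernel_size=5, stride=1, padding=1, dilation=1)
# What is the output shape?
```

Input: (1, 144, 112, 112) -> Output: (1, 208, 110, 110)

Answer: (1, 208, 110, 110)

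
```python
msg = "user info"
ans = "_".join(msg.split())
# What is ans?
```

Trace:
`msg = "user info"` → msg = 'user info'
`ans = "_".join(msg.split())` → ans = 'user_info'
So ans = 'user_info'

Answer: 'user_info'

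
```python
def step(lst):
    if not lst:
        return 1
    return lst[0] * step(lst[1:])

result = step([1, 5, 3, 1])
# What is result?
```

Product over [1, 5, 3, 1] = 1 * 5 * 3 * 1 = 15

Answer: 15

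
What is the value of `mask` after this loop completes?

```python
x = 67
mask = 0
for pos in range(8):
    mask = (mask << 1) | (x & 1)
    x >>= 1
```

Reverse lowest 8 bits of 67
`mask` takes the values: 0 → 1 → 3 → 6 → 12 → 24 → 48 → 97 → 194

Answer: 194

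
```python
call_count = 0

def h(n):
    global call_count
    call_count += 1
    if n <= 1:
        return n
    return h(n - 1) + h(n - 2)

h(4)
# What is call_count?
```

Calls(n) = 1 + Calls(n-1) + Calls(n-2); Calls(0)=Calls(1)=1. For n=4 this gives 9.

Answer: 9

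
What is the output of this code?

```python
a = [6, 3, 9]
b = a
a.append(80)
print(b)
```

Key concept: basic list aliasing.
Step by step:
`a = [6, 3, 9]` → a = [6, 3, 9]
`b = a` → b = [6, 3, 9] (same object as a)
`a.append(80)` → a = [6, 3, 9, 80] (same object as b); b = [6, 3, 9, 80] (same object as a)
`print(b)` → prints [6, 3, 9, 80]

Answer: [6, 3, 9, 80]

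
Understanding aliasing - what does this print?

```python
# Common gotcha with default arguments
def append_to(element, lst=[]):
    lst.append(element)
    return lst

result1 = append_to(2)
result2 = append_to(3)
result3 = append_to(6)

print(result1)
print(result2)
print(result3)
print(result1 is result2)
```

Key concept: mutable default argument gotcha.
Step by step:
`result1 = append_to(2)` → result1 = [2]
`result2 = append_to(3)` → result1 = [2, 3] (same object as result2); result2 = [2, 3] (same object as result1)
`result3 = append_to(6)` → result1 = [2, 3, 6] (same object as result2, result3); result2 = [2, 3, 6] (same object as result1, result3); result3 = [2, 3, 6] (same object as result1, result2)
`print(result1)` → prints [2, 3, 6]
`print(result2)` → prints [2, 3, 6]
`print(result3)` → prints [2, 3, 6]
`print(result1 is result2)` → prints True

Answer:
[2, 3, 6]
[2, 3, 6]
[2, 3, 6]
True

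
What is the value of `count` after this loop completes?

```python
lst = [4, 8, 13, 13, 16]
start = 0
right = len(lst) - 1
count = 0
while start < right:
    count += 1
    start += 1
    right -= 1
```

Iterations until pointers meet (list length 5)
`count` takes the values: 0 → 1 → 2

Answer: 2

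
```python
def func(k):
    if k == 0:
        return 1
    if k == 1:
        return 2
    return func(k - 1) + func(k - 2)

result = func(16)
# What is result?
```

Build up from base cases: func(0)=1, func(1)=2, func(2)=3, func(3)=5, func(4)=8, func(5)=13, func(6)=21, ..., func(16)=2584

Answer: 2584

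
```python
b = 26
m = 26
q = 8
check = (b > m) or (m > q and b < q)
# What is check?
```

Trace:
`b = 26` → b = 26
`m = 26` → m = 26
`q = 8` → q = 8
`check = (b > m) or (m > q and b < q)` → check = False
So check = False

Answer: False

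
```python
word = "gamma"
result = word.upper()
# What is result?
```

Trace:
`word = "gamma"` → word = 'gamma'
`result = word.upper()` → result = 'GAMMA'
So result = 'GAMMA'

Answer: 'GAMMA'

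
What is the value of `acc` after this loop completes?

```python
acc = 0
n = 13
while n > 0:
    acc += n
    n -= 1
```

Sum 13 down to 1
`acc` takes the values: 0 → 13 → 25 → 36 → 46 → 55 → 63 → 70 → 76 → 81 → 85 → 88 → 90 → 91

Answer: 91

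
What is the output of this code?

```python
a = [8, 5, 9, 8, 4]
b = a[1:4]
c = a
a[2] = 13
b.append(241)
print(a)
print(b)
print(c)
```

Key concept: slice vs alias.
Step by step:
`a = [8, 5, 9, 8, 4]` → a = [8, 5, 9, 8, 4]
`b = a[1:4]` → b = [5, 9, 8]
`c = a` → c = [8, 5, 9, 8, 4] (same object as a)
`a[2] = 13` → a = [8, 5, 13, 8, 4] (same object as c); c = [8, 5, 13, 8, 4] (same object as a)
`b.append(241)` → b = [5, 9, 8, 241]
`print(a)` → prints [8, 5, 13, 8, 4]
`print(b)` → prints [5, 9, 8, 241]
`print(c)` → prints [8, 5, 13, 8, 4]

Answer:
[8, 5, 13, 8, 4]
[5, 9, 8, 241]
[8, 5, 13, 8, 4]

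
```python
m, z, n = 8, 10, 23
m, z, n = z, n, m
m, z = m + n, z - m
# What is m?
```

Trace:
`m, z, n = 8, 10, 23` → m = 8; z = 10; n = 23
`m, z, n = z, n, m` → m = 10; z = 23; n = 8
`m, z = m + n, z - m` → m = 18; z = 13
So m = 18

Answer: 18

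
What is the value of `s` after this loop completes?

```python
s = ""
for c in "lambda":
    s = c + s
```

Reverse 'lambda'
`s` takes the values: "" → "l" → "al" → "mal" → "bmal" → "dbmal" → "adbmal"

Answer: "adbmal"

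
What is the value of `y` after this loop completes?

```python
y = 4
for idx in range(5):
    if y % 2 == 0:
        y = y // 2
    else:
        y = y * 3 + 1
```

Collatz-style transformation from 4
`y` takes the values: 4 → 2 → 1 → 4 → 2 → 1

Answer: 1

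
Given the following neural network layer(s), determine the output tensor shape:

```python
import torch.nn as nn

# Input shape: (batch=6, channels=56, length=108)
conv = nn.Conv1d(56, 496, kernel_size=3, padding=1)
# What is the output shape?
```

Input: (6, 56, 108) -> Output: (6, 496, 108)

Answer: (6, 496, 108)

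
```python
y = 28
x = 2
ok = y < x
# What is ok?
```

Trace:
`y = 28` → y = 28
`x = 2` → x = 2
`ok = y < x` → ok = False
So ok = False

Answer: False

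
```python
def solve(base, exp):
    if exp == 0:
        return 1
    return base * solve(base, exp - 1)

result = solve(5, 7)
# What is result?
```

solve(5, 7) = 5 * 5 * 5 * 5 * 5 * 5 * 5 = 78125

Answer: 78125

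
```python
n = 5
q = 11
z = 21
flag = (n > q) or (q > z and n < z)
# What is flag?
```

Trace:
`n = 5` → n = 5
`q = 11` → q = 11
`z = 21` → z = 21
`flag = (n > q) or (q > z and n < z)` → flag = False
So flag = False

Answer: False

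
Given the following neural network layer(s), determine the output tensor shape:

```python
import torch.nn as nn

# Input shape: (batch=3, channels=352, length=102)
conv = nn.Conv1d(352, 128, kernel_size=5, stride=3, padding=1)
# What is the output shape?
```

Input: (3, 352, 102) -> Output: (3, 128, 34)

Answer: (3, 128, 34)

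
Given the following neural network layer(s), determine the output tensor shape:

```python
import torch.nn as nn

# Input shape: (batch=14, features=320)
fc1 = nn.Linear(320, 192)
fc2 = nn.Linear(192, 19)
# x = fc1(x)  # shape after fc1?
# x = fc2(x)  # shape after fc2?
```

Input: (14, 320) -> after fc1: (14, 192) -> Output: (14, 19)

Answer: (14, 19)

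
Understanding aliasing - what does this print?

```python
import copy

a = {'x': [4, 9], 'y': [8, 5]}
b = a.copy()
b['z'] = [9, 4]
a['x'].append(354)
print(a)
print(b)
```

Key concept: shallow copy of dict with mutable values.
Step by step:
`a = {'x': [4, 9], 'y': [8, 5]}` → a = {'x': [4, 9], 'y': [8, 5]}
`b = a.copy()` → b = {'x': [4, 9], 'y': [8, 5]}
`b['z'] = [9, 4]` → b = {'x': [4, 9], 'y': [8, 5], 'z': [9, 4]}
`a['x'].append(354)` → a = {'x': [4, 9, 354], 'y': [8, 5]}; b = {'x': [4, 9, 354], 'y': [8, 5], 'z': [9, 4]}
`print(a)` → prints {'x': [4, 9, 354], 'y': [8, 5]}
`print(b)` → prints {'x': [4, 9, 354], 'y': [8, 5], 'z': [9, 4]}

Answer:
{'x': [4, 9, 354], 'y': [8, 5]}
{'x': [4, 9, 354], 'y': [8, 5], 'z': [9, 4]}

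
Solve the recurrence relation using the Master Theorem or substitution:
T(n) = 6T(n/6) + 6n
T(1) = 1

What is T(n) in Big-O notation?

By Master Theorem: a=6, b=6, f(n)=6n. Since log_6(6) = 1 and f(n) = Θ(n^1), Case 2 applies. T(n) = O(n log n).

Answer: O(n log n)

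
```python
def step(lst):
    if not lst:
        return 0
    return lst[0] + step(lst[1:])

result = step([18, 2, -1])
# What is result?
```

18 + 2 + (-1) + 0 = 19

Answer: 19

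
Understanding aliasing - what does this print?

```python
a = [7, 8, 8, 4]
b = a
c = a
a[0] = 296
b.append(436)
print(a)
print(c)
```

Key concept: multiple aliases.
Step by step:
`a = [7, 8, 8, 4]` → a = [7, 8, 8, 4]
`b = a` → b = [7, 8, 8, 4] (same object as a)
`c = a` → c = [7, 8, 8, 4] (same object as a, b)
`a[0] = 296` → a = [296, 8, 8, 4] (same object as b, c); b = [296, 8, 8, 4] (same object as a, c); c = [296, 8, 8, 4] (same object as a, b)
`b.append(436)` → a = [296, 8, 8, 4, 436] (same object as b, c); b = [296, 8, 8, 4, 436] (same object as a, c); c = [296, 8, 8, 4, 436] (same object as a, b)
`print(a)` → prints [296, 8, 8, 4, 436]
`print(c)` → prints [296, 8, 8, 4, 436]

Answer:
[296, 8, 8, 4, 436]
[296, 8, 8, 4, 436]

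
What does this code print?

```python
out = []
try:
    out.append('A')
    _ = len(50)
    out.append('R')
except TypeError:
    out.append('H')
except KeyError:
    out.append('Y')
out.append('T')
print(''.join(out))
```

Execution trace: 'A' (try body) → 'H' (except TypeError) → 'T' (after the try/except). Output: AHT

Answer: AHT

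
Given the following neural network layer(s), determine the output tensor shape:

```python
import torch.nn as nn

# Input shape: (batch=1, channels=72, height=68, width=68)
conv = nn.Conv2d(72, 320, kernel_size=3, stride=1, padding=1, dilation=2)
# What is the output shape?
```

Input: (1, 72, 68, 68) -> Output: (1, 320, 66, 66)

Answer: (1, 320, 66, 66)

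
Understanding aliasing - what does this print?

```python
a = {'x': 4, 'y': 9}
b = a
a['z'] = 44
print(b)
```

Key concept: dict aliasing.
Step by step:
`a = {'x': 4, 'y': 9}` → a = {'x': 4, 'y': 9}
`b = a` → b = {'x': 4, 'y': 9} (same object as a)
`a['z'] = 44` → a = {'x': 4, 'y': 9, 'z': 44} (same object as b); b = {'x': 4, 'y': 9, 'z': 44} (same object as a)
`print(b)` → prints {'x': 4, 'y': 9, 'z': 44}

Answer: {'x': 4, 'y': 9, 'z': 44}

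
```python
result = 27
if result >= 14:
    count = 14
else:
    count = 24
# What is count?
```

Trace:
`result = 27` → result = 27
`if result >= 14: ...` → result >= 14 is True → count = 14
So count = 14

Answer: 14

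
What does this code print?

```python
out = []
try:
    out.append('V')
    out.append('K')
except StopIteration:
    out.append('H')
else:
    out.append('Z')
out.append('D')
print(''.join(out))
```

Execution trace: 'V' (try body) → 'K' (try body, no exception) → 'Z' (else) → 'D' (after the try/except). Output: VKZD

Answer: VKZD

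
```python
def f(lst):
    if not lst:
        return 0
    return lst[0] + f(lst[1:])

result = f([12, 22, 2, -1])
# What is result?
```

12 + 22 + 2 + (-1) + 0 = 35

Answer: 35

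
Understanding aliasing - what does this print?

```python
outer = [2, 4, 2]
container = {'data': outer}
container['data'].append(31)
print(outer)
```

Key concept: dict holds reference to list.
Step by step:
`outer = [2, 4, 2]` → outer = [2, 4, 2]
`container = {'data': outer}` → container = {'data': [2, 4, 2]}
`container['data'].append(31)` → outer = [2, 4, 2, 31]; container = {'data': [2, 4, 2, 31]}
`print(outer)` → prints [2, 4, 2, 31]

Answer: [2, 4, 2, 31]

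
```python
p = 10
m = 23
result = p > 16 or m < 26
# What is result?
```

Trace:
`p = 10` → p = 10
`m = 23` → m = 23
`result = p > 16 or m < 26` → result = True
So result = True

Answer: True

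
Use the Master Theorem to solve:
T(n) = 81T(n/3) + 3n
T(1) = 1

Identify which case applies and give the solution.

a=81, b=3, f(n)=3n. log_3(81) = 4. Since c=1 < 4, Case 1 applies: T(n) = Θ(n^log_b(a)) = O(n^4).

Answer: O(n^4) - Case 1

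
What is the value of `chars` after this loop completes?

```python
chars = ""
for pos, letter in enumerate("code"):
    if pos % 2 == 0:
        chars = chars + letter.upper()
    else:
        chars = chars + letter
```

Uppercase even positions in 'code'
`chars` takes the values: "" → "C" → "Co" → "CoD" → "CoDe"

Answer: "CoDe"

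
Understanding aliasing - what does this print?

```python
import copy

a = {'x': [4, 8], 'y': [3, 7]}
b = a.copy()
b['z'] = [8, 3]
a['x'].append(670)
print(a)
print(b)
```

Key concept: shallow copy of dict with mutable values.
Step by step:
`a = {'x': [4, 8], 'y': [3, 7]}` → a = {'x': [4, 8], 'y': [3, 7]}
`b = a.copy()` → b = {'x': [4, 8], 'y': [3, 7]}
`b['z'] = [8, 3]` → b = {'x': [4, 8], 'y': [3, 7], 'z': [8, 3]}
`a['x'].append(670)` → a = {'x': [4, 8, 670], 'y': [3, 7]}; b = {'x': [4, 8, 670], 'y': [3, 7], 'z': [8, 3]}
`print(a)` → prints {'x': [4, 8, 670], 'y': [3, 7]}
`print(b)` → prints {'x': [4, 8, 670], 'y': [3, 7], 'z': [8, 3]}

Answer:
{'x': [4, 8, 670], 'y': [3, 7]}
{'x': [4, 8, 670], 'y': [3, 7], 'z': [8, 3]}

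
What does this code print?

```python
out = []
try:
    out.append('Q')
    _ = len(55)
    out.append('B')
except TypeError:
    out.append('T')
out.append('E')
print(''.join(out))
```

Execution trace: 'Q' (try body) → 'T' (except TypeError) → 'E' (after the try/except). Output: QTE

Answer: QTE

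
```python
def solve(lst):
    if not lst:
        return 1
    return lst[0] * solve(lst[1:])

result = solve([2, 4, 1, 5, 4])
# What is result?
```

Product over [2, 4, 1, 5, 4] = 2 * 4 * 1 * 5 * 4 = 160

Answer: 160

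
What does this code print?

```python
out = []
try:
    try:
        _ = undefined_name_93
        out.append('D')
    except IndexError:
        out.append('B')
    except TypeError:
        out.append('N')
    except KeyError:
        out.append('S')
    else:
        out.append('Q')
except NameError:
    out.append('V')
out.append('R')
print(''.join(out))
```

Execution trace: 'V' (outer except NameError) → 'R' (after the try/except). Output: VR

Answer: VR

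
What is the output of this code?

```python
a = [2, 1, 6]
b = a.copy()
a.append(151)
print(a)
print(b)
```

Key concept: list.copy() creates independent copy.
Step by step:
`a = [2, 1, 6]` → a = [2, 1, 6]
`b = a.copy()` → b = [2, 1, 6]
`a.append(151)` → a = [2, 1, 6, 151]
`print(a)` → prints [2, 1, 6, 151]
`print(b)` → prints [2, 1, 6]

Answer:
[2, 1, 6, 151]
[2, 1, 6]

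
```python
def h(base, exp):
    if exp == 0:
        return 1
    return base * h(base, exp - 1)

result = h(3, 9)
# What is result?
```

h(3, 9) = 3 * 3 * 3 * 3 * 3 * 3 * 3 * 3 * 3 = 19683

Answer: 19683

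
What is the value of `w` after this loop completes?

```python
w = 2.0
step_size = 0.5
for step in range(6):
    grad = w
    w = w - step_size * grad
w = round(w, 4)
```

Gradient descent: w = 2.0 * (1 - 0.5)^6
`w` takes the values: 2.0 → 1.0 → 0.5 → 0.25 → 0.125 → 0.0625 → 0.03125 → 0.0312

Answer: 0.0312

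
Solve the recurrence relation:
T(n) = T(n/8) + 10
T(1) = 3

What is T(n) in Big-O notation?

Each step divides n by 8 and adds 10. After log_8(n) steps we reach T(1)=3. So T(n) = 10·log_8(n) + 3 = O(log n).

Answer: O(log n)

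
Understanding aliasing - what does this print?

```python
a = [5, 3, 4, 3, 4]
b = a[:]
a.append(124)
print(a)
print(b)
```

Key concept: slice [:] creates copy.
Step by step:
`a = [5, 3, 4, 3, 4]` → a = [5, 3, 4, 3, 4]
`b = a[:]` → b = [5, 3, 4, 3, 4]
`a.append(124)` → a = [5, 3, 4, 3, 4, 124]
`print(a)` → prints [5, 3, 4, 3, 4, 124]
`print(b)` → prints [5, 3, 4, 3, 4]

Answer:
[5, 3, 4, 3, 4, 124]
[5, 3, 4, 3, 4]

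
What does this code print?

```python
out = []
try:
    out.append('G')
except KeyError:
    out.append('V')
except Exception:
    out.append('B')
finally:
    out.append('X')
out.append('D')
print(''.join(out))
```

Execution trace: 'G' (try body, no exception) → 'X' (finally) → 'D' (after the try/except). Output: GXD

Answer: GXD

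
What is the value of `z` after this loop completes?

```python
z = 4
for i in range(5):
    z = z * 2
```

Multiply by 2, 5 times: 4 * 2^5 = 128
`z` takes the values: 4 → 8 → 16 → 32 → 64 → 128

Answer: 128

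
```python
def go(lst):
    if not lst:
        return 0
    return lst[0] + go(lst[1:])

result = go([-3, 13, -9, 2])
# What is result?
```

(-3) + 13 + (-9) + 2 + 0 = 3

Answer: 3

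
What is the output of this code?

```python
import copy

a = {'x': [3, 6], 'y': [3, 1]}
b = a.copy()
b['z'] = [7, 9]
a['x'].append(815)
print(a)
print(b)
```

Key concept: shallow copy of dict with mutable values.
Step by step:
`a = {'x': [3, 6], 'y': [3, 1]}` → a = {'x': [3, 6], 'y': [3, 1]}
`b = a.copy()` → b = {'x': [3, 6], 'y': [3, 1]}
`b['z'] = [7, 9]` → b = {'x': [3, 6], 'y': [3, 1], 'z': [7, 9]}
`a['x'].append(815)` → a = {'x': [3, 6, 815], 'y': [3, 1]}; b = {'x': [3, 6, 815], 'y': [3, 1], 'z': [7, 9]}
`print(a)` → prints {'x': [3, 6, 815], 'y': [3, 1]}
`print(b)` → prints {'x': [3, 6, 815], 'y': [3, 1], 'z': [7, 9]}

Answer:
{'x': [3, 6, 815], 'y': [3, 1]}
{'x': [3, 6, 815], 'y': [3, 1], 'z': [7, 9]}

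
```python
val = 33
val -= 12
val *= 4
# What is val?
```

Trace:
`val = 33` → val = 33
`val -= 12` → val = 21
`val *= 4` → val = 84
So val = 84

Answer: 84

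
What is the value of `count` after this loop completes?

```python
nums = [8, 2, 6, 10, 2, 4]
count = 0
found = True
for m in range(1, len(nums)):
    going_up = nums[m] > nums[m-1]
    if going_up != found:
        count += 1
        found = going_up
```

Count direction changes in [8, 2, 6, 10, 2, 4]
`count` takes the values: 0 → 1 → 2 → 3 → 4

Answer: 4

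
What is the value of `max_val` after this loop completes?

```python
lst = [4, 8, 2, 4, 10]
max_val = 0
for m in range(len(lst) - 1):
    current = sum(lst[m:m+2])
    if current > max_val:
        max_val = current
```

Max sum of 2-element window in [4, 8, 2, 4, 10]
`max_val` takes the values: 0 → 12 → 14

Answer: 14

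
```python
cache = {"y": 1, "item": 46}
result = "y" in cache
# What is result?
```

Trace:
`cache = {"y": 1, "item": 46}` → cache = {'y': 1, 'item': 46}
`result = "y" in cache` → result = True
So result = True

Answer: True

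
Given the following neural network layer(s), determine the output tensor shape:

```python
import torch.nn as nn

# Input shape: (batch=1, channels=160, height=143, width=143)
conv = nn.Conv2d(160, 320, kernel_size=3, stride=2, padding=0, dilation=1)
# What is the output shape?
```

Input: (1, 160, 143, 143) -> Output: (1, 320, 71, 71)

Answer: (1, 320, 71, 71)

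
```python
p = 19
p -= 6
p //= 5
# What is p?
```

Trace:
`p = 19` → p = 19
`p -= 6` → p = 13
`p //= 5` → p = 2
So p = 2

Answer: 2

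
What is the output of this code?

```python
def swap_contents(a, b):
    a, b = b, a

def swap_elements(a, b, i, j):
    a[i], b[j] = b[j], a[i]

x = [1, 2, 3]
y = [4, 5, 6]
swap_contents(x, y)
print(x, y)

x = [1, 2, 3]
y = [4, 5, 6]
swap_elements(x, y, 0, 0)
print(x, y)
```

Key concept: parameter rebinding vs mutation.
Step by step:
`x = [1, 2, 3]` → x = [1, 2, 3]
`y = [4, 5, 6]` → y = [4, 5, 6]
`swap_contents(x, y)` → no visible change to tracked variables
`print(x, y)` → prints [1, 2, 3] [4, 5, 6]
`x = [1, 2, 3]` → x = [1, 2, 3]
`y = [4, 5, 6]` → y = [4, 5, 6]
`swap_elements(x, y, 0, 0)` → x = [4, 2, 3]; y = [1, 5, 6]
`print(x, y)` → prints [4, 2, 3] [1, 5, 6]

Answer:
[1, 2, 3] [4, 5, 6]
[4, 2, 3] [1, 5, 6]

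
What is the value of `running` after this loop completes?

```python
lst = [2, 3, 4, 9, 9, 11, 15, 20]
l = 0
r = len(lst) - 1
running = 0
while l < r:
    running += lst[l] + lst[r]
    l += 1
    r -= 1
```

Sum of pairs from ends
`running` takes the values: 0 → 22 → 40 → 55 → 73

Answer: 73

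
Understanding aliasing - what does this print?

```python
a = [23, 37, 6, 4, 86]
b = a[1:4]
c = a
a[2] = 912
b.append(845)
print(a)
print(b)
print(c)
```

Key concept: slice vs alias.
Step by step:
`a = [23, 37, 6, 4, 86]` → a = [23, 37, 6, 4, 86]
`b = a[1:4]` → b = [37, 6, 4]
`c = a` → c = [23, 37, 6, 4, 86] (same object as a)
`a[2] = 912` → a = [23, 37, 912, 4, 86] (same object as c); c = [23, 37, 912, 4, 86] (same object as a)
`b.append(845)` → b = [37, 6, 4, 845]
`print(a)` → prints [23, 37, 912, 4, 86]
`print(b)` → prints [37, 6, 4, 845]
`print(c)` → prints [23, 37, 912, 4, 86]

Answer:
[23, 37, 912, 4, 86]
[37, 6, 4, 845]
[23, 37, 912, 4, 86]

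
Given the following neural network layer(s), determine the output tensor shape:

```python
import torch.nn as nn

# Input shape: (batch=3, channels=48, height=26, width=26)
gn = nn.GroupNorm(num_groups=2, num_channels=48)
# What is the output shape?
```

Input: (3, 48, 26, 26) -> Output: (3, 48, 26, 26)

Answer: (3, 48, 26, 26)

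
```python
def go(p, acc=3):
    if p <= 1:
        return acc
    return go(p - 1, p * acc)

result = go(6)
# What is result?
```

Accumulator trace (n, acc): (6, 3) -> (5, 18) -> (4, 90) -> (3, 360) -> (2, 1080) -> (1, 2160) -> return 2160

Answer: 2160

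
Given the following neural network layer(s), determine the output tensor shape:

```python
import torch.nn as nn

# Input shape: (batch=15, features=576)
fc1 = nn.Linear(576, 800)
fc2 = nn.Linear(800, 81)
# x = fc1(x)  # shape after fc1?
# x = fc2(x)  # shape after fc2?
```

Input: (15, 576) -> after fc1: (15, 800) -> Output: (15, 81)

Answer: (15, 81)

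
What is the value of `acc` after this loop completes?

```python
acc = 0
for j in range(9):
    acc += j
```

Sum of 0 to 8 = 36
`acc` takes the values: 0 → 1 → 3 → 6 → 10 → 15 → 21 → 28 → 36

Answer: 36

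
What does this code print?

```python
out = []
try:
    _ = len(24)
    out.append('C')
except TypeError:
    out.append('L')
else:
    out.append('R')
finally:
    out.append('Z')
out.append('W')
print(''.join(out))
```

Execution trace: 'L' (except TypeError) → 'Z' (finally) → 'W' (after the try/except). Output: LZW

Answer: LZW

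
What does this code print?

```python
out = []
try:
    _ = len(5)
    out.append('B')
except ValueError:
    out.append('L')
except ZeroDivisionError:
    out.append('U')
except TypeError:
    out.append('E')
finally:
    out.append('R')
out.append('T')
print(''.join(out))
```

Execution trace: 'E' (except TypeError) → 'R' (finally) → 'T' (after the try/except). Output: ERT

Answer: ERT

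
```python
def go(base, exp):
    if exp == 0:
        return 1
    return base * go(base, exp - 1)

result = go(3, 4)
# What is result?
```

go(3, 4) = 3 * 3 * 3 * 3 = 81

Answer: 81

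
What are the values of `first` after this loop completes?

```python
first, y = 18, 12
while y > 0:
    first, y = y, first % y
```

GCD of 18 and 12
`first` takes the values: 18 → 12 → 6

Answer: 6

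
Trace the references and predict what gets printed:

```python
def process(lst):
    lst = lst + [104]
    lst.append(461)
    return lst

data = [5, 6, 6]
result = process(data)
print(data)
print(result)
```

Key concept: rebinding parameter vs mutation.
Step by step:
`data = [5, 6, 6]` → data = [5, 6, 6]
`result = process(data)` → result = [5, 6, 6, 104, 461]
`print(data)` → prints [5, 6, 6]
`print(result)` → prints [5, 6, 6, 104, 461]

Answer:
[5, 6, 6]
[5, 6, 6, 104, 461]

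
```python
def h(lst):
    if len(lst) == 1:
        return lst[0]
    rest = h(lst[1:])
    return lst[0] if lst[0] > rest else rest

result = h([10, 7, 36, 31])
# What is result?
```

Recursive max over [10, 7, 36, 31] = 36

Answer: 36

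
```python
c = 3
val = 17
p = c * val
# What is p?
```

Trace:
`c = 3` → c = 3
`val = 17` → val = 17
`p = c * val` → p = 51
So p = 51

Answer: 51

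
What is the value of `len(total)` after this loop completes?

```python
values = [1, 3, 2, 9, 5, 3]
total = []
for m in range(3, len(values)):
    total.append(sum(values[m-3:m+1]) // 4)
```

Number of 4-element averages
`total` takes the values: [] → [3] → [3, 4] → [3, 4, 4]
So `len(total)` = 3

Answer: 3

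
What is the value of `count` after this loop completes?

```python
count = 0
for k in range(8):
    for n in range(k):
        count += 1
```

Triangle number: 0+1+2+...+7
`count` takes the values: 0 → 1 → 2 → 3 → 4 → 5 → 6 → 7 → 8 → 9 → 10 → 11 → 12 → 13 → 14 → 15 → 16 → 17 → 18 → 19 → 20 → 21 → 22 → 23 → 24 → 25 → 26 → 27 → 28

Answer: 28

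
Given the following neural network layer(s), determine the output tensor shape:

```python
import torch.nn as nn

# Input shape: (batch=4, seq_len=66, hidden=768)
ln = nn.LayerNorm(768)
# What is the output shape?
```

Input: (4, 66, 768) -> Output: (4, 66, 768)

Answer: (4, 66, 768)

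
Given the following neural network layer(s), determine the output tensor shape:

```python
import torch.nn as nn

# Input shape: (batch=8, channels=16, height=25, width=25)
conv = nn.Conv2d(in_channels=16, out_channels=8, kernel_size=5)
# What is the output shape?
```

Input: (8, 16, 25, 25) -> Output: (8, 8, 21, 21)

Answer: (8, 8, 21, 21)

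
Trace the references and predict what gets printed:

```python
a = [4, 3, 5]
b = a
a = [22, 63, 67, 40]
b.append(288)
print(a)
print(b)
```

Key concept: rebinding vs mutation: a is rebound to a new list, b still points at the original.
Step by step:
`a = [4, 3, 5]` → a = [4, 3, 5]
`b = a` → b = [4, 3, 5] (same object as a)
`a = [22, 63, 67, 40]` → a = [22, 63, 67, 40]
`b.append(288)` → b = [4, 3, 5, 288]
`print(a)` → prints [22, 63, 67, 40]
`print(b)` → prints [4, 3, 5, 288]

Answer:
[22, 63, 67, 40]
[4, 3, 5, 288]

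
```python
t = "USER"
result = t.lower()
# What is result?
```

Trace:
`t = "USER"` → t = 'USER'
`result = t.lower()` → result = 'user'
So result = 'user'

Answer: 'user'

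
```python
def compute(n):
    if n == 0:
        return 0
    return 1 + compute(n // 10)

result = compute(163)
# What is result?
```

Count of digits of 163: 3

Answer: 3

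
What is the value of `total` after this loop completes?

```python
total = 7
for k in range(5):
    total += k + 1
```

Start at 7, add 1 to 5 = 22
`total` takes the values: 7 → 8 → 10 → 13 → 17 → 22

Answer: 22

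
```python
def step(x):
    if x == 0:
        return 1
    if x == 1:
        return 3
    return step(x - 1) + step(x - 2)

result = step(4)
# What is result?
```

Build up from base cases: step(0)=1, step(1)=3, step(2)=4, step(3)=7, step(4)=11

Answer: 11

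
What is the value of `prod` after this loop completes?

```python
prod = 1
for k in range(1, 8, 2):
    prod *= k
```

Product of 1, 3, 5, ... up to 7
`prod` takes the values: 1 → 3 → 15 → 105

Answer: 105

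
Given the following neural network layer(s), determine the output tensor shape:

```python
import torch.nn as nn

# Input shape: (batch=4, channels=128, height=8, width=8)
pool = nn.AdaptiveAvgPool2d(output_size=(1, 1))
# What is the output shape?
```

Input: (4, 128, 8, 8) -> Output: (4, 128, 1, 1)

Answer: (4, 128, 1, 1)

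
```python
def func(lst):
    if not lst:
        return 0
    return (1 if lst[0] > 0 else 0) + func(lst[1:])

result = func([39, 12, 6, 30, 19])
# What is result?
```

Count of positive elements in [39, 12, 6, 30, 19] = 5

Answer: 5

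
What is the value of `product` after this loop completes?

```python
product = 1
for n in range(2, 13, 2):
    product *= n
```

Product of even numbers 2 to 12
`product` takes the values: 1 → 2 → 8 → 48 → 384 → 3840 → 46080

Answer: 46080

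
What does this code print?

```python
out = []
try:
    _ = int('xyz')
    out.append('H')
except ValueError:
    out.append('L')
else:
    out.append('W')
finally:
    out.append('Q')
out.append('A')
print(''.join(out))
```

Execution trace: 'L' (except ValueError) → 'Q' (finally) → 'A' (after the try/except). Output: LQA

Answer: LQA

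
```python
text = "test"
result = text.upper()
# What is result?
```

Trace:
`text = "test"` → text = 'test'
`result = text.upper()` → result = 'TEST'
So result = 'TEST'

Answer: 'TEST'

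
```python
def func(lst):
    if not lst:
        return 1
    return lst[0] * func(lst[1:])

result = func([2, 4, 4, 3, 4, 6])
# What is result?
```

Product over [2, 4, 4, 3, 4, 6] = 2 * 4 * 4 * 3 * 4 * 6 = 2304

Answer: 2304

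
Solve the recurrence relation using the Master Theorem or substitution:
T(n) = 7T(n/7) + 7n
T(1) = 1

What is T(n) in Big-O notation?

By Master Theorem: a=7, b=7, f(n)=7n. Since log_7(7) = 1 and f(n) = Θ(n^1), Case 2 applies. T(n) = O(n log n).

Answer: O(n log n)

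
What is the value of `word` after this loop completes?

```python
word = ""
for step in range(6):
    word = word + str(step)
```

Concatenate digits 0 to 5
`word` takes the values: "" → "0" → "01" → "012" → "0123" → "01234" → "012345"

Answer: "012345"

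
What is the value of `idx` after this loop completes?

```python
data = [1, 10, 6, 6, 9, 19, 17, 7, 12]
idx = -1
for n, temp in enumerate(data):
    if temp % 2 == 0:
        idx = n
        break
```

First even number index in [1, 10, 6, 6, 9, 19, 17, 7, 12]
`idx` takes the values: -1 → 1

Answer: 1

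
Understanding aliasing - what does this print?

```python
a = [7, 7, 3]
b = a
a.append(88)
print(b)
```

Key concept: basic list aliasing.
Step by step:
`a = [7, 7, 3]` → a = [7, 7, 3]
`b = a` → b = [7, 7, 3] (same object as a)
`a.append(88)` → a = [7, 7, 3, 88] (same object as b); b = [7, 7, 3, 88] (same object as a)
`print(b)` → prints [7, 7, 3, 88]

Answer: [7, 7, 3, 88]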